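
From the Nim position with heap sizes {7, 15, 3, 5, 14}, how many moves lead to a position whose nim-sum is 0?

0

In binary:
  0111  (7)
  1111  (15)
  0011  (3)
  0101  (5)
  1110  (14)
  ----
  0000  (0)
The nim-sum is already 0, so every move leaves a nonzero nim-sum — there are no winning moves.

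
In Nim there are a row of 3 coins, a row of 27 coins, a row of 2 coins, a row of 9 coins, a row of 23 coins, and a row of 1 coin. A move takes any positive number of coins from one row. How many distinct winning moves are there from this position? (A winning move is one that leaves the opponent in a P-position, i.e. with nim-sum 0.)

Compute the nim-sum pairwise:
3 XOR 27 = 24
24 XOR 2 = 26
26 XOR 9 = 19
19 XOR 23 = 4
4 XOR 1 = 5
The overall nim-sum is X = 5. A row of size p has a winning move iff p XOR X < p (reduce it to p XOR X).
  3: 3 XOR 5 = 6 ≥ 3 — no move.
  27: 27 XOR 5 = 30 ≥ 27 — no move.
  2: 2 XOR 5 = 7 ≥ 2 — no move.
  9: 9 XOR 5 = 12 ≥ 9 — no move.
  23: 23 XOR 5 = 18 < 23 — winning move (to 18).
  1: 1 XOR 5 = 4 ≥ 1 — no move.
That gives 1 winning move.

1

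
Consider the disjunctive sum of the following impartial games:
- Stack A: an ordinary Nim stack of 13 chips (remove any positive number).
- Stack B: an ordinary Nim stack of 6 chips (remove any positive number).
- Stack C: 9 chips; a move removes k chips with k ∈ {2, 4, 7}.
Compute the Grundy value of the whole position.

11

Stack A is a plain Nim stack of size 13, so its Grundy value is 13.
Stack B is a plain Nim stack of size 6, so its Grundy value is 6.
For stack C, compute g(0), g(1), … with moves {2, 4, 7}:
g(0) = mex{} = 0
g(1) = mex{} = 0
g(2) = mex{0} = 1
g(3) = mex{0} = 1
g(4) = mex{0,1} = 2
g(5) = mex{0,1} = 2
g(6) = mex{1,2} = 0
g(7) = mex{0,1,2} = 3
g(8) = mex{0,2} = 1
g(9) = mex{1,2,3} = 0
So g(9) = 0.
The value of a disjunctive sum is the nim-sum of the parts.
Combined value = 13 XOR 6 XOR 0 = 11.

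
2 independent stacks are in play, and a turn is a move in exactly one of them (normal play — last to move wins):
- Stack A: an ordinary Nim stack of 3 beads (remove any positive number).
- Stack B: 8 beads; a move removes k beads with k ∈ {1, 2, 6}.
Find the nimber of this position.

2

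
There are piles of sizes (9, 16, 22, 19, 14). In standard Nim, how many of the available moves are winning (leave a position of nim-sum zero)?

Bitwise XOR of the heap sizes:
  01001  (9)
  10000  (16)
  10110  (22)
  10011  (19)
  01110  (14)
  -----
  10010  (18)
The overall nim-sum is X = 18. A pile of size p has a winning move iff p XOR X < p (reduce it to p XOR X).
  9: 9 XOR 18 = 27 ≥ 9 — no move.
  16: 16 XOR 18 = 2 < 16 — winning move (to 2).
  22: 22 XOR 18 = 4 < 22 — winning move (to 4).
  19: 19 XOR 18 = 1 < 19 — winning move (to 1).
  14: 14 XOR 18 = 28 ≥ 14 — no move.
That gives 3 winning moves.

3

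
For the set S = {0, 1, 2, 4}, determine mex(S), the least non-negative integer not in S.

3

The values 0, 1, 2 are all present; 3 is the first non-negative integer missing from the set.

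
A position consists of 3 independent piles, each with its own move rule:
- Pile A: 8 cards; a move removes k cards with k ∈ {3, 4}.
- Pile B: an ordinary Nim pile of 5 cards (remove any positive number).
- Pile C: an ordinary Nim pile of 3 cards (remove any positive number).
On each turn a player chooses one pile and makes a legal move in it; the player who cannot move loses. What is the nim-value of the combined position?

6

Build the Grundy sequence for pile A with g(k) = mex{g(k−s) : s ∈ {3, 4}, s ≤ k}:
k:     0  1  2  3  4  5  6  7  8
g(k):  0  0  0  1  1  1  2  0  0
So g(8) = 0.
Pile B is a plain Nim pile of size 5, so its Grundy value is 5.
Pile C is a plain Nim pile of size 3, so its Grundy value is 3.
The value of a disjunctive sum is the nim-sum of the parts.
Combined value = 0 ⊕ 5 ⊕ 3 = 6.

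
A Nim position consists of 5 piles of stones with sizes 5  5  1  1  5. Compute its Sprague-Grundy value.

5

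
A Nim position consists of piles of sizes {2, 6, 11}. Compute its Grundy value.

15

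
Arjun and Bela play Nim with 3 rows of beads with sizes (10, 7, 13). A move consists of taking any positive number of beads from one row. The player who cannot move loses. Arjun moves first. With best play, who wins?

Bela wins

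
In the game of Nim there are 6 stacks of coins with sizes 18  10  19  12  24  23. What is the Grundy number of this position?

8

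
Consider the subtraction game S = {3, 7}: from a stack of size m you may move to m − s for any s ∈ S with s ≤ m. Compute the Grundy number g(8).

2

Compute g(0), g(1), … for moves {3, 7}:
g(0) = mex{} = 0
g(1) = mex{} = 0
g(2) = mex{} = 0
g(3) = mex{0} = 1
g(4) = mex{0} = 1
g(5) = mex{0} = 1
g(6) = mex{1} = 0
g(7) = mex{0,1} = 2
g(8) = mex{0,1} = 2
So g(8) = 2.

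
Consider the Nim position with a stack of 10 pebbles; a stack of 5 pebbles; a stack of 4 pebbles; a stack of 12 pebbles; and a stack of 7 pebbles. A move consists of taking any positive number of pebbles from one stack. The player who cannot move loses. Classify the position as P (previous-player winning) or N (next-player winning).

P-position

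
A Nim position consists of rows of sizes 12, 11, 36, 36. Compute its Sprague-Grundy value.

7

Compute the nim-sum pairwise:
12 XOR 11 = 7
7 XOR 36 = 35
35 XOR 36 = 7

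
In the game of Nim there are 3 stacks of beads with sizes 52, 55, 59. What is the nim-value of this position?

56

Compute the nim-sum pairwise:
52 ⊕ 55 = 3
3 ⊕ 59 = 56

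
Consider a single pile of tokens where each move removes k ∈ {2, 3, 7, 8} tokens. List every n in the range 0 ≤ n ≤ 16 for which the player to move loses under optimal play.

0, 1, 5, 6, 10, 11, 15, 16

Compute g(0), g(1), … for moves {2, 3, 7, 8}:
k:     0  1  2  3  4  5  6  7  8  9 10 11 12 13 14 15 16
g(k):  0  0  1  1  2  0  0  1  1  2  0  0  1  1  2  0  0
The P-positions (g = 0) in 0..16 are 0, 1, 5, 6, 10, 11, 15, 16.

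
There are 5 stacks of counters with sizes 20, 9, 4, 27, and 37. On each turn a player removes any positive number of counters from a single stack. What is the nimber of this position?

Nim-sum: 20 XOR 9 XOR 4 XOR 27 XOR 37 = 39.

39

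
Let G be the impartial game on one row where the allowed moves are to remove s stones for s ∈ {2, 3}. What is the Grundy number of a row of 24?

2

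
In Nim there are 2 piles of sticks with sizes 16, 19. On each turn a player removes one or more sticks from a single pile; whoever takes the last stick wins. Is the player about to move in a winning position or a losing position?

Winning position

Write each in binary and XOR column by column:
  10000  (16)
  10011  (19)
  -----
  00011  (3)
The nim-sum is 3 ≠ 0, so this is an N-position: the player to move can win.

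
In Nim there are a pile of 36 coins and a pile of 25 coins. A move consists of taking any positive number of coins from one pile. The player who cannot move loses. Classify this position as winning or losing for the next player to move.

Winning position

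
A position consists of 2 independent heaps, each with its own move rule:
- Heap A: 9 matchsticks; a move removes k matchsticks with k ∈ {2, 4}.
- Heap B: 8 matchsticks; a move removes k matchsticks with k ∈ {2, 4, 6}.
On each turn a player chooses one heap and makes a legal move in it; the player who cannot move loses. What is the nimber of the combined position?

1

Build the Grundy sequence for heap A with g(k) = mex{g(k−s) : s ∈ {2, 4}, s ≤ k}:
g(0) = mex{} = 0
g(1) = mex{} = 0
g(2) = mex{0} = 1
g(3) = mex{0} = 1
g(4) = mex{0,1} = 2
g(5) = mex{0,1} = 2
g(6) = mex{1,2} = 0
g(7) = mex{1,2} = 0
g(8) = mex{0,2} = 1
g(9) = mex{0,2} = 1
So g(9) = 1.
Grundy values for heap B (subtraction set {2, 4, 6}):
g(0) = mex{} = 0
g(1) = mex{} = 0
g(2) = mex{0} = 1
g(3) = mex{0} = 1
g(4) = mex{0,1} = 2
g(5) = mex{0,1} = 2
g(6) = mex{0,1,2} = 3
g(7) = mex{0,1,2} = 3
g(8) = mex{1,2,3} = 0
So g(8) = 0.
By the Sprague-Grundy theorem, the Grundy value of a sum of independent games is the XOR of the component values.
Combined value = 1 XOR 0 = 1.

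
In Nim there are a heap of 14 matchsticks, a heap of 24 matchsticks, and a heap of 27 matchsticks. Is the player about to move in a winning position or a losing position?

Winning position

Compute the nim-sum pairwise:
14 ^ 24 = 22
22 ^ 27 = 13
The nim-sum is 13 ≠ 0, so this is an N-position: the player to move can win.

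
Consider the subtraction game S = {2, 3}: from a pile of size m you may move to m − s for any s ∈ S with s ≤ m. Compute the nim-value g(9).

2

Build the Grundy sequence with g(k) = mex{g(k−s) : s ∈ {2, 3}, s ≤ k}:
g(0) = mex{} = 0
g(1) = mex{} = 0
g(2) = mex{0} = 1
g(3) = mex{0} = 1
g(4) = mex{0,1} = 2
g(5) = mex{1} = 0
g(6) = mex{1,2} = 0
g(7) = mex{0,2} = 1
g(8) = mex{0} = 1
g(9) = mex{0,1} = 2
So g(9) = 2.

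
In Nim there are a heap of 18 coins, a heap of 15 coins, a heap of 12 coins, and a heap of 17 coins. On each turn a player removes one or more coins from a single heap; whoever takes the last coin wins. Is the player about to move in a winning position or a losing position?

Write each in binary and XOR column by column:
  10010  (18)
  01111  (15)
  01100  (12)
  10001  (17)
  -----
  00000  (0)
The nim-sum is 0, so this is a P-position: the player to move is in a losing position under optimal play.

Losing position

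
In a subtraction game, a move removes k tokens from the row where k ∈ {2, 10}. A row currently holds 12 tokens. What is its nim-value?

0

Grundy values for subtraction set {2, 10}:
g(0) = mex{} = 0
g(1) = mex{} = 0
g(2) = mex{0} = 1
g(3) = mex{0} = 1
g(4) = mex{1} = 0
g(5) = mex{1} = 0
g(6) = mex{0} = 1
g(7) = mex{0} = 1
g(8) = mex{1} = 0
g(9) = mex{1} = 0
g(10) = mex{0} = 1
g(11) = mex{0} = 1
g(12) = mex{1} = 0
So g(12) = 0.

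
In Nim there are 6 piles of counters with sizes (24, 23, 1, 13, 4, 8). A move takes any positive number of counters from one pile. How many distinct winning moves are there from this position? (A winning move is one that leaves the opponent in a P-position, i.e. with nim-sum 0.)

3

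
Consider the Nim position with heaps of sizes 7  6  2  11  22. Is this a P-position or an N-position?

N-position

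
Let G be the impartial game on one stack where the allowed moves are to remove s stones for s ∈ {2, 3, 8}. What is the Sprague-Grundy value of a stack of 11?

Grundy values for subtraction set {2, 3, 8}:
k:     0  1  2  3  4  5  6  7  8  9 10 11
g(k):  0  0  1  1  2  0  0  1  1  2  0  0
So g(11) = 0.

0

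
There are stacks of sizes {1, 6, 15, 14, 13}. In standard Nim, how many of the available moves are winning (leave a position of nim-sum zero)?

3

Compute the nim-sum pairwise:
1 XOR 6 = 7
7 XOR 15 = 8
8 XOR 14 = 6
6 XOR 13 = 11
The overall nim-sum is X = 11. A stack of size p has a winning move iff p XOR X < p (reduce it to p XOR X).
  1: 1 XOR 11 = 10 ≥ 1 — no move.
  6: 6 XOR 11 = 13 ≥ 6 — no move.
  15: 15 XOR 11 = 4 < 15 — winning move (to 4).
  14: 14 XOR 11 = 5 < 14 — winning move (to 5).
  13: 13 XOR 11 = 6 < 13 — winning move (to 6).
That gives 3 winning moves.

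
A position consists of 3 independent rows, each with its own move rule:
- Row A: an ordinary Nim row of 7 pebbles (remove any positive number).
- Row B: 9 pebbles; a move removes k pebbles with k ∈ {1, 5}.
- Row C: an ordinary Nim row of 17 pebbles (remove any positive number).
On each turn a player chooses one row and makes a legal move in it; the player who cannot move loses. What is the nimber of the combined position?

Row A is a plain Nim row of size 7, so its Grundy value is 7.
Build the Grundy sequence for row B with g(k) = mex{g(k−s) : s ∈ {1, 5}, s ≤ k}:
k:     0  1  2  3  4  5  6  7  8  9
g(k):  0  1  0  1  0  1  0  1  0  1
So g(9) = 1.
Row C is a plain Nim row of size 17, so its Grundy value is 17.
By the Sprague-Grundy theorem, the Grundy value of a sum of independent games is the XOR of the component values.
Combined value = 7 XOR 1 XOR 17 = 23.

23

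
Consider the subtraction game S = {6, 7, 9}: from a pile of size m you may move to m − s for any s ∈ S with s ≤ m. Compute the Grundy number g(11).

1

Build the Grundy sequence with g(k) = mex{g(k−s) : s ∈ {6, 7, 9}, s ≤ k}:
k:     0  1  2  3  4  5  6  7  8  9 10 11
g(k):  0  0  0  0  0  0  1  1  1  1  1  1
So g(11) = 1.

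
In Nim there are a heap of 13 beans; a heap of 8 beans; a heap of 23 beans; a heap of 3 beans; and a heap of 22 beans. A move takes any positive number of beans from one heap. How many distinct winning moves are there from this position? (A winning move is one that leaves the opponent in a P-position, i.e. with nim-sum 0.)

3

In binary:
  01101  (13)
  01000  (8)
  10111  (23)
  00011  (3)
  10110  (22)
  -----
  00111  (7)
The overall nim-sum is X = 7. A heap of size p has a winning move iff p XOR X < p (reduce it to p XOR X).
  13: 13 XOR 7 = 10 < 13 — winning move (to 10).
  8: 8 XOR 7 = 15 ≥ 8 — no move.
  23: 23 XOR 7 = 16 < 23 — winning move (to 16).
  3: 3 XOR 7 = 4 ≥ 3 — no move.
  22: 22 XOR 7 = 17 < 22 — winning move (to 17).
That gives 3 winning moves.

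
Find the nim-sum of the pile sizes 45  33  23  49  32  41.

35

Bitwise XOR of the heap sizes:
  101101  (45)
  100001  (33)
  010111  (23)
  110001  (49)
  100000  (32)
  101001  (41)
  ------
  100011  (35)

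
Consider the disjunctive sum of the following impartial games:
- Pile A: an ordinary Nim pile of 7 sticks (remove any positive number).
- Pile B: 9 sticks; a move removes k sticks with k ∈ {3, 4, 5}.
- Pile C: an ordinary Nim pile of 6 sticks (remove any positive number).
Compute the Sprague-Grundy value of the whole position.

1

Pile A is a plain Nim pile of size 7, so its Grundy value is 7.
Grundy values for pile B (subtraction set {3, 4, 5}):
g(0) = mex{} = 0
g(1) = mex{} = 0
g(2) = mex{} = 0
g(3) = mex{0} = 1
g(4) = mex{0} = 1
g(5) = mex{0} = 1
g(6) = mex{0,1} = 2
g(7) = mex{0,1} = 2
g(8) = mex{1} = 0
g(9) = mex{1,2} = 0
So g(9) = 0.
Pile C is a plain Nim pile of size 6, so its Grundy value is 6.
By the Sprague-Grundy theorem, the Grundy value of a sum of independent games is the XOR of the component values.
Combined value = 7 ⊕ 0 ⊕ 6 = 1.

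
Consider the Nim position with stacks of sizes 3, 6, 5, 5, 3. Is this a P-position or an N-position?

Bitwise XOR of the heap sizes:
  011  (3)
  110  (6)
  101  (5)
  101  (5)
  011  (3)
  ---
  110  (6)
The nim-sum is 6 ≠ 0, so this is an N-position: the player to move can win.

N-position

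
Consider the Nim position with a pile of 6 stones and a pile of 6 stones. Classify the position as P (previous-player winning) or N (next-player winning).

P-position

Compute the nim-sum pairwise:
6 XOR 6 = 0
The nim-sum is 0, so this is a P-position: the player to move is in a losing position under optimal play.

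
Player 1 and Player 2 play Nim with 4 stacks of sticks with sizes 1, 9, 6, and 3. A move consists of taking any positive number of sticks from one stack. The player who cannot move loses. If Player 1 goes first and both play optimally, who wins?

Bitwise XOR of the heap sizes:
  0001  (1)
  1001  (9)
  0110  (6)
  0011  (3)
  ----
  1101  (13)
The nim-sum is 13 ≠ 0, so this is an N-position: the player to move can win; Player 1 has a winning move.

Player 1 wins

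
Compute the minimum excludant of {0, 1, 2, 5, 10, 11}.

3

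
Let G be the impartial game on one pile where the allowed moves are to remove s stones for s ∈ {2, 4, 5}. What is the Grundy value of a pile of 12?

2

Compute g(0), g(1), … for moves {2, 4, 5}:
g(0) = mex{} = 0
g(1) = mex{} = 0
g(2) = mex{0} = 1
g(3) = mex{0} = 1
g(4) = mex{0,1} = 2
g(5) = mex{0,1} = 2
g(6) = mex{0,1,2} = 3
g(7) = mex{1,2} = 0
g(8) = mex{1,2,3} = 0
g(9) = mex{0,2} = 1
g(10) = mex{0,2,3} = 1
g(11) = mex{0,1,3} = 2
g(12) = mex{0,1} = 2
So g(12) = 2.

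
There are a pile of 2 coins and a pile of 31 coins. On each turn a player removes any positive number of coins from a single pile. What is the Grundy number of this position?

29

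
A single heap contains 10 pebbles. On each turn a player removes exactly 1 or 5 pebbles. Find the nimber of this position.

0

Build the Grundy sequence with g(k) = mex{g(k−s) : s ∈ {1, 5}, s ≤ k}:
k:     0  1  2  3  4  5  6  7  8  9 10
g(k):  0  1  0  1  0  1  0  1  0  1  0
So g(10) = 0.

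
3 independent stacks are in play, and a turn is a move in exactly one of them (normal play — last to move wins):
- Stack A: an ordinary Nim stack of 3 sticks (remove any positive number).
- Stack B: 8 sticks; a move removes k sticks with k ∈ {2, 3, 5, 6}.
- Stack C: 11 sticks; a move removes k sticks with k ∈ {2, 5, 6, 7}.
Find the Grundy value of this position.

Stack A is a plain Nim stack of size 3, so its Grundy value is 3.
For stack B, compute g(0), g(1), … with moves {2, 3, 5, 6}:
k:     0  1  2  3  4  5  6  7  8
g(k):  0  0  1  1  2  2  3  3  0
So g(8) = 0.
Grundy values for stack C (subtraction set {2, 5, 6, 7}):
k:     0  1  2  3  4  5  6  7  8  9 10 11
g(k):  0  0  1  1  0  2  1  3  2  2  3  3
So g(11) = 3.
By the Sprague-Grundy theorem, the Grundy value of a sum of independent games is the XOR of the component values.
Combined value = 3 ⊕ 0 ⊕ 3 = 0.

0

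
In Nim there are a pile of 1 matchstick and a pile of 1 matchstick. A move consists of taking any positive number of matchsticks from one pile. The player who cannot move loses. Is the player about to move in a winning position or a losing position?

Losing position

Compute the nim-sum pairwise:
1 ^ 1 = 0
The nim-sum is 0, so this is a P-position: the player to move is in a losing position under optimal play.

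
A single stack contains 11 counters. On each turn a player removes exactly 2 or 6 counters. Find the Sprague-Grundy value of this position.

Grundy values for subtraction set {2, 6}:
g(0) = mex{} = 0
g(1) = mex{} = 0
g(2) = mex{0} = 1
g(3) = mex{0} = 1
g(4) = mex{1} = 0
g(5) = mex{1} = 0
g(6) = mex{0} = 1
g(7) = mex{0} = 1
g(8) = mex{1} = 0
g(9) = mex{1} = 0
g(10) = mex{0} = 1
g(11) = mex{0} = 1
So g(11) = 1.

1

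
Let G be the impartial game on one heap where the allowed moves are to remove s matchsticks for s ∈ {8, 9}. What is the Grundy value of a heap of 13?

1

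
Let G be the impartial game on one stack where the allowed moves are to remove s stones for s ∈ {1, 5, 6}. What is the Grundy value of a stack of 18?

Grundy values for subtraction set {1, 5, 6}:
k:     0  1  2  3  4  5  6  7  8  9 10 11 12 13 14 15 16 17 18
g(k):  0  1  0  1  0  1  2  3  2  3  2  0  1  0  1  0  1  2  3
So g(18) = 3.

3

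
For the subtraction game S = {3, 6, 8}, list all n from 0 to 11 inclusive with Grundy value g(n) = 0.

0, 1, 2, 11

Compute g(0), g(1), … for moves {3, 6, 8}:
k:     0  1  2  3  4  5  6  7  8  9 10 11
g(k):  0  0  0  1  1  1  2  2  2  3  3  0
The P-positions (g = 0) in 0..11 are 0, 1, 2, 11.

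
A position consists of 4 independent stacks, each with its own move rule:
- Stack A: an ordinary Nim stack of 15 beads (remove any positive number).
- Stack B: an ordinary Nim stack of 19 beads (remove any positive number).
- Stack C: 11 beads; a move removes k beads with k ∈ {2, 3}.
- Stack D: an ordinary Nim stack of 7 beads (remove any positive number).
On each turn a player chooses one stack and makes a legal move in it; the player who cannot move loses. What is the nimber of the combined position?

Stack A is a plain Nim stack of size 15, so its Grundy value is 15.
Stack B is a plain Nim stack of size 19, so its Grundy value is 19.
For stack C, compute g(0), g(1), … with moves {2, 3}:
g(0) = mex{} = 0
g(1) = mex{} = 0
g(2) = mex{0} = 1
g(3) = mex{0} = 1
g(4) = mex{0,1} = 2
g(5) = mex{1} = 0
g(6) = mex{1,2} = 0
g(7) = mex{0,2} = 1
g(8) = mex{0} = 1
g(9) = mex{0,1} = 2
g(10) = mex{1} = 0
g(11) = mex{1,2} = 0
So g(11) = 0.
Stack D is a plain Nim stack of size 7, so its Grundy value is 7.
By the Sprague-Grundy theorem, the Grundy value of a sum of independent games is the XOR of the component values.
Combined value = 15 ⊕ 19 ⊕ 0 ⊕ 7 = 27.

27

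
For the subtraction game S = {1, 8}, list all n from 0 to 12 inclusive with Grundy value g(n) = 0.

0, 2, 4, 6, 9, 11

Build the Grundy sequence with g(k) = mex{g(k−s) : s ∈ {1, 8}, s ≤ k}:
k:     0  1  2  3  4  5  6  7  8  9 10 11 12
g(k):  0  1  0  1  0  1  0  1  2  0  1  0  1
The P-positions (g = 0) in 0..12 are 0, 2, 4, 6, 9, 11.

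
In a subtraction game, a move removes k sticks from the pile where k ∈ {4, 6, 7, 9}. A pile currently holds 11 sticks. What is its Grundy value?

2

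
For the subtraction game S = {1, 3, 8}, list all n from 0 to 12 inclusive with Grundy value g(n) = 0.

0, 2, 4, 6, 11

Grundy values for subtraction set {1, 3, 8}:
g(0) = mex{} = 0
g(1) = mex{0} = 1
g(2) = mex{1} = 0
g(3) = mex{0} = 1
g(4) = mex{1} = 0
g(5) = mex{0} = 1
g(6) = mex{1} = 0
g(7) = mex{0} = 1
g(8) = mex{0,1} = 2
g(9) = mex{0,1,2} = 3
g(10) = mex{0,1,3} = 2
g(11) = mex{1,2} = 0
g(12) = mex{0,3} = 1
The P-positions (g = 0) in 0..12 are 0, 2, 4, 6, 11.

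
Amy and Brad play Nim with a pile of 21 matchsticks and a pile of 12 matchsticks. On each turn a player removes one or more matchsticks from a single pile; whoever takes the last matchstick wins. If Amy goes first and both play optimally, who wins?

Compute the nim-sum pairwise:
21 ^ 12 = 25
The nim-sum is 25 ≠ 0, so this is an N-position: the player to move can win; Amy has a winning move.

Amy wins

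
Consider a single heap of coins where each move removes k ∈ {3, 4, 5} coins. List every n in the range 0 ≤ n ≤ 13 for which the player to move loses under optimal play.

0, 1, 2, 8, 9, 10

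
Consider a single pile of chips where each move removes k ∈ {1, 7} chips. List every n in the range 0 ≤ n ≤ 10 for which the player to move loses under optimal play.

0, 2, 4, 6, 8, 10

Grundy values for subtraction set {1, 7}:
k:     0  1  2  3  4  5  6  7  8  9 10
g(k):  0  1  0  1  0  1  0  1  0  1  0
The P-positions (g = 0) in 0..10 are 0, 2, 4, 6, 8, 10.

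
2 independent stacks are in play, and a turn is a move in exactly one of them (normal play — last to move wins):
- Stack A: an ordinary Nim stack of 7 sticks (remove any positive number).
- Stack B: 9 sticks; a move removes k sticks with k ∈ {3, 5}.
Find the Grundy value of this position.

Stack A is a plain Nim stack of size 7, so its Grundy value is 7.
Grundy values for stack B (subtraction set {3, 5}):
g(0) = mex{} = 0
g(1) = mex{} = 0
g(2) = mex{} = 0
g(3) = mex{0} = 1
g(4) = mex{0} = 1
g(5) = mex{0} = 1
g(6) = mex{0,1} = 2
g(7) = mex{0,1} = 2
g(8) = mex{1} = 0
g(9) = mex{1,2} = 0
So g(9) = 0.
The value of a disjunctive sum is the nim-sum of the parts.
Combined value = 7 ⊕ 0 = 7.

7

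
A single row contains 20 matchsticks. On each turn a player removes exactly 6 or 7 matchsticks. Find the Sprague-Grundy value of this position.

1

Grundy values for subtraction set {6, 7}:
k:     0  1  2  3  4  5  6  7  8  9 10 11 12 13 14 15 16 17 18 19 20
g(k):  0  0  0  0  0  0  1  1  1  1  1  1  2  0  0  0  0  0  0  1  1
So g(20) = 1.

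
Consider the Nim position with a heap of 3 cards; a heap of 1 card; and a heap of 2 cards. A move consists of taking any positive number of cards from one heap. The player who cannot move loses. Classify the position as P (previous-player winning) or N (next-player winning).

Nim-sum: 3 XOR 1 XOR 2 = 0.
The nim-sum is 0, so this is a P-position: the player to move is in a losing position under optimal play.

P-position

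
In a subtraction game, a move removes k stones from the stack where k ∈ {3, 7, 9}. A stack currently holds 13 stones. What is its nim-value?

Grundy values for subtraction set {3, 7, 9}:
k:     0  1  2  3  4  5  6  7  8  9 10 11 12 13
g(k):  0  0  0  1  1  1  0  2  2  1  3  3  0  2
So g(13) = 2.

2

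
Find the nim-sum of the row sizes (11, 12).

Compute the nim-sum pairwise:
11 ⊕ 12 = 7

7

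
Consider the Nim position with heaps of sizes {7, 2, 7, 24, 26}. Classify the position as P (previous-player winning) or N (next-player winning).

P-position

Bitwise XOR of the heap sizes:
  00111  (7)
  00010  (2)
  00111  (7)
  11000  (24)
  11010  (26)
  -----
  00000  (0)
The nim-sum is 0, so this is a P-position: the player to move is in a losing position under optimal play.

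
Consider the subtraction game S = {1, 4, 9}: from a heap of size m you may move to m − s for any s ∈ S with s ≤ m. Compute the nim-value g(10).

Compute g(0), g(1), … for moves {1, 4, 9}:
g(0) = mex{} = 0
g(1) = mex{0} = 1
g(2) = mex{1} = 0
g(3) = mex{0} = 1
g(4) = mex{0,1} = 2
g(5) = mex{1,2} = 0
g(6) = mex{0} = 1
g(7) = mex{1} = 0
g(8) = mex{0,2} = 1
g(9) = mex{0,1} = 2
g(10) = mex{1,2} = 0
So g(10) = 0.

0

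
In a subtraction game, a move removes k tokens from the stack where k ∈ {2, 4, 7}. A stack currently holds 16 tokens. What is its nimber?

Grundy values for subtraction set {2, 4, 7}:
k:     0  1  2  3  4  5  6  7  8  9 10 11 12 13 14 15 16
g(k):  0  0  1  1  2  2  0  3  1  0  2  1  0  2  1  0  2
So g(16) = 2.

2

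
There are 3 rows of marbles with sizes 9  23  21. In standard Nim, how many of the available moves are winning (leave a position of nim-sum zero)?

Compute the nim-sum pairwise:
9 ⊕ 23 = 30
30 ⊕ 21 = 11
The overall nim-sum is X = 11. A row of size p has a winning move iff p XOR X < p (reduce it to p XOR X).
  9: 9 XOR 11 = 2 < 9 — winning move (to 2).
  23: 23 XOR 11 = 28 ≥ 23 — no move.
  21: 21 XOR 11 = 30 ≥ 21 — no move.
That gives 1 winning move.

1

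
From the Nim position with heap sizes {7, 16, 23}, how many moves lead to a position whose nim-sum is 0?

Compute the nim-sum pairwise:
7 ^ 16 = 23
23 ^ 23 = 0
The nim-sum is already 0, so every move leaves a nonzero nim-sum — there are no winning moves.

0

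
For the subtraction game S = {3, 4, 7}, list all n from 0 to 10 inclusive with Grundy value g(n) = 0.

0, 1, 2, 10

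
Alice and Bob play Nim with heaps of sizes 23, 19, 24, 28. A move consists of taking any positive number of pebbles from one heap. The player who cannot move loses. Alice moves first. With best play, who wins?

Nim-sum: 23 ⊕ 19 ⊕ 24 ⊕ 28 = 0.
The nim-sum is 0, so this is a P-position: the player to move is in a losing position under optimal play; Alice is about to move from it and so loses — Bob wins.

Bob wins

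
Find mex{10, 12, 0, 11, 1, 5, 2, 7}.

The values 0, 1, 2 are all present; 3 is the first non-negative integer missing from the set.

3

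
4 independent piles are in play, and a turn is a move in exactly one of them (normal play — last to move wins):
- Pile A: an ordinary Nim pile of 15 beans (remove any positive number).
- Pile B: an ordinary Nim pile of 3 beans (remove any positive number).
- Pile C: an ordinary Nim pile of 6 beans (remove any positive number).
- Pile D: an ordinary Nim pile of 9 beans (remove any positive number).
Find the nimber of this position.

Pile A is a plain Nim pile of size 15, so its Grundy value is 15.
Pile B is a plain Nim pile of size 3, so its Grundy value is 3.
Pile C is a plain Nim pile of size 6, so its Grundy value is 6.
Pile D is a plain Nim pile of size 9, so its Grundy value is 9.
The value of a disjunctive sum is the nim-sum of the parts.
Combined value = 15 XOR 3 XOR 6 XOR 9 = 3.

3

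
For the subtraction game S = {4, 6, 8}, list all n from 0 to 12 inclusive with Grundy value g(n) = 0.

Build the Grundy sequence with g(k) = mex{g(k−s) : s ∈ {4, 6, 8}, s ≤ k}:
g(0) = mex{} = 0
g(1) = mex{} = 0
g(2) = mex{} = 0
g(3) = mex{} = 0
g(4) = mex{0} = 1
g(5) = mex{0} = 1
g(6) = mex{0} = 1
g(7) = mex{0} = 1
g(8) = mex{0,1} = 2
g(9) = mex{0,1} = 2
g(10) = mex{0,1} = 2
g(11) = mex{0,1} = 2
g(12) = mex{1,2} = 0
The P-positions (g = 0) in 0..12 are 0, 1, 2, 3, 12.

0, 1, 2, 3, 12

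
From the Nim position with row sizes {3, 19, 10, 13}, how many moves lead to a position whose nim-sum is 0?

1

Compute the nim-sum pairwise:
3 XOR 19 = 16
16 XOR 10 = 26
26 XOR 13 = 23
The overall nim-sum is X = 23. A row of size p has a winning move iff p XOR X < p (reduce it to p XOR X).
  3: 3 XOR 23 = 20 ≥ 3 — no move.
  19: 19 XOR 23 = 4 < 19 — winning move (to 4).
  10: 10 XOR 23 = 29 ≥ 10 — no move.
  13: 13 XOR 23 = 26 ≥ 13 — no move.
That gives 1 winning move.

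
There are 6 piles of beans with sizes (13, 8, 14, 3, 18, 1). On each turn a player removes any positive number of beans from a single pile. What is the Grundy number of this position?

Write each in binary and XOR column by column:
  01101  (13)
  01000  (8)
  01110  (14)
  00011  (3)
  10010  (18)
  00001  (1)
  -----
  11011  (27)

27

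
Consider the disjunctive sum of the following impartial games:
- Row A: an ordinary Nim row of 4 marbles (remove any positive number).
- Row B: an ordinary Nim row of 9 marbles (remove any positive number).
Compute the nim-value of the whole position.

Row A is a plain Nim row of size 4, so its Grundy value is 4.
Row B is a plain Nim row of size 9, so its Grundy value is 9.
By the Sprague-Grundy theorem, the Grundy value of a sum of independent games is the XOR of the component values.
Combined value = 4 XOR 9 = 13.

13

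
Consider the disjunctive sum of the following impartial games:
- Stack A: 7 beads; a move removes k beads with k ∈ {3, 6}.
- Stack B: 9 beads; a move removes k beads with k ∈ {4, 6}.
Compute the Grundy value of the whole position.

0

Grundy values for stack A (subtraction set {3, 6}):
g(0) = mex{} = 0
g(1) = mex{} = 0
g(2) = mex{} = 0
g(3) = mex{0} = 1
g(4) = mex{0} = 1
g(5) = mex{0} = 1
g(6) = mex{0,1} = 2
g(7) = mex{0,1} = 2
So g(7) = 2.
For stack B, compute g(0), g(1), … with moves {4, 6}:
k:     0  1  2  3  4  5  6  7  8  9
g(k):  0  0  0  0  1  1  1  1  2  2
So g(9) = 2.
The value of a disjunctive sum is the nim-sum of the parts.
Combined value = 2 ⊕ 2 = 0.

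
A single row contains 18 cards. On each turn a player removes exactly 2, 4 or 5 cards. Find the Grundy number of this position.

Grundy values for subtraction set {2, 4, 5}:
k:     0  1  2  3  4  5  6  7  8  9 10 11 12 13 14 15 16 17 18
g(k):  0  0  1  1  2  2  3  0  0  1  1  2  2  3  0  0  1  1  2
So g(18) = 2.

2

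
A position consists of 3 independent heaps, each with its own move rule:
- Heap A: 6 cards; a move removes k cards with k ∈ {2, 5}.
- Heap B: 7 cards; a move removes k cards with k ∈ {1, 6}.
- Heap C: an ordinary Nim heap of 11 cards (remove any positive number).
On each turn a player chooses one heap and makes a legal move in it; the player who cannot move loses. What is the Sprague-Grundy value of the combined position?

For heap A, compute g(0), g(1), … with moves {2, 5}:
g(0) = mex{} = 0
g(1) = mex{} = 0
g(2) = mex{0} = 1
g(3) = mex{0} = 1
g(4) = mex{1} = 0
g(5) = mex{0,1} = 2
g(6) = mex{0} = 1
So g(6) = 1.
For heap B, compute g(0), g(1), … with moves {1, 6}:
k:     0  1  2  3  4  5  6  7
g(k):  0  1  0  1  0  1  2  0
So g(7) = 0.
Heap C is a plain Nim heap of size 11, so its Grundy value is 11.
The value of a disjunctive sum is the nim-sum of the parts.
Combined value = 1 ⊕ 0 ⊕ 11 = 10.

10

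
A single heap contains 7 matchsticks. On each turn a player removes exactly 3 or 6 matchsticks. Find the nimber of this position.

2

Compute g(0), g(1), … for moves {3, 6}:
g(0) = mex{} = 0
g(1) = mex{} = 0
g(2) = mex{} = 0
g(3) = mex{0} = 1
g(4) = mex{0} = 1
g(5) = mex{0} = 1
g(6) = mex{0,1} = 2
g(7) = mex{0,1} = 2
So g(7) = 2.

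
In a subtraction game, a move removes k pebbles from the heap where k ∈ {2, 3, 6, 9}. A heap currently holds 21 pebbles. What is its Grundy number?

2

Compute g(0), g(1), … for moves {2, 3, 6, 9}:
k:     0  1  2  3  4  5  6  7  8  9 10 11 12 13 14 15 16 17 18 19 20 21
g(k):  0  0  1  1  2  0  3  1  2  2  3  3  0  0  1  1  2  0  3  1  2  2
So g(21) = 2.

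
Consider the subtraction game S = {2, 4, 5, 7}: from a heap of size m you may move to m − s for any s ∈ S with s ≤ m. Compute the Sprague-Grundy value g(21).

Build the Grundy sequence with g(k) = mex{g(k−s) : s ∈ {2, 4, 5, 7}, s ≤ k}:
k:     0  1  2  3  4  5  6  7  8  9 10 11 12 13 14 15 16 17 18 19 20 21
g(k):  0  0  1  1  2  2  3  3  4  0  0  1  1  2  2  3  3  4  0  0  1  1
So g(21) = 1.

1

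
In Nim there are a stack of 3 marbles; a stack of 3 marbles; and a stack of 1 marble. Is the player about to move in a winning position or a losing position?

Winning position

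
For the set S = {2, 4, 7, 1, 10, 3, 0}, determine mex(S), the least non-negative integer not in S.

The values 0, 1, 2, 3, 4 are all present; 5 is the first non-negative integer missing from the set.

5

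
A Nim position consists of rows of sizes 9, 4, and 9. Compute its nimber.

4

Compute the nim-sum pairwise:
9 ^ 4 = 13
13 ^ 9 = 4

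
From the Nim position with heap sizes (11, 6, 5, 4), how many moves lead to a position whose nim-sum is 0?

Compute the nim-sum pairwise:
11 XOR 6 = 13
13 XOR 5 = 8
8 XOR 4 = 12
The overall nim-sum is X = 12. A heap of size p has a winning move iff p XOR X < p (reduce it to p XOR X).
  11: 11 XOR 12 = 7 < 11 — winning move (to 7).
  6: 6 XOR 12 = 10 ≥ 6 — no move.
  5: 5 XOR 12 = 9 ≥ 5 — no move.
  4: 4 XOR 12 = 8 ≥ 4 — no move.
That gives 1 winning move.

1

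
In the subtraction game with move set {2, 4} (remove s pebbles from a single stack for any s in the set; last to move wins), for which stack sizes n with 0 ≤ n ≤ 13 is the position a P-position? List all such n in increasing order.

Grundy values for subtraction set {2, 4}:
k:     0  1  2  3  4  5  6  7  8  9 10 11 12 13
g(k):  0  0  1  1  2  2  0  0  1  1  2  2  0  0
The P-positions (g = 0) in 0..13 are 0, 1, 6, 7, 12, 13.

0, 1, 6, 7, 12, 13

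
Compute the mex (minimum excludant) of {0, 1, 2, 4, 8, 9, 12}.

3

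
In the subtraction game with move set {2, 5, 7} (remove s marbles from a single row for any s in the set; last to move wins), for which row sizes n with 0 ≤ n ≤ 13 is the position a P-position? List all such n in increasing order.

0, 1, 4, 10, 13

Build the Grundy sequence with g(k) = mex{g(k−s) : s ∈ {2, 5, 7}, s ≤ k}:
k:     0  1  2  3  4  5  6  7  8  9 10 11 12 13
g(k):  0  0  1  1  0  2  1  3  2  2  0  3  1  0
The P-positions (g = 0) in 0..13 are 0, 1, 4, 10, 13.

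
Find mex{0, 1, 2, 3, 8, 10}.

4

The values 0, 1, 2, 3 are all present; 4 is the first non-negative integer missing from the set.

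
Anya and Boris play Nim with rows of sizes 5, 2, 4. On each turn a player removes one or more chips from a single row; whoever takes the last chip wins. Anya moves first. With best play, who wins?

Compute the nim-sum pairwise:
5 XOR 2 = 7
7 XOR 4 = 3
The nim-sum is 3 ≠ 0, so this is an N-position: the player to move can win; Anya has a winning move.

Anya wins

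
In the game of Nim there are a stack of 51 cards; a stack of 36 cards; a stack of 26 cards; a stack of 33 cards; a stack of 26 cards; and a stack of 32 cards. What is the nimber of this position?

22

Nim-sum: 51 ^ 36 ^ 26 ^ 33 ^ 26 ^ 32 = 22.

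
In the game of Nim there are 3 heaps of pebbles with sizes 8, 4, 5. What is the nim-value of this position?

9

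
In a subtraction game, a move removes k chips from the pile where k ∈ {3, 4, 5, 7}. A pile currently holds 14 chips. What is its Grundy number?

1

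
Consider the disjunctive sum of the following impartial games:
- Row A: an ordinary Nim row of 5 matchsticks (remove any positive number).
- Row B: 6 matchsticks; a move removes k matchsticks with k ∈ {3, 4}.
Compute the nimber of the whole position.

7

Row A is a plain Nim row of size 5, so its Grundy value is 5.
Build the Grundy sequence for row B with g(k) = mex{g(k−s) : s ∈ {3, 4}, s ≤ k}:
g(0) = mex{} = 0
g(1) = mex{} = 0
g(2) = mex{} = 0
g(3) = mex{0} = 1
g(4) = mex{0} = 1
g(5) = mex{0} = 1
g(6) = mex{0,1} = 2
So g(6) = 2.
The value of a disjunctive sum is the nim-sum of the parts.
Combined value = 5 XOR 2 = 7.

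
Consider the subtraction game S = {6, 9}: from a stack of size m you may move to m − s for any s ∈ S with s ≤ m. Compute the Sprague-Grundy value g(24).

1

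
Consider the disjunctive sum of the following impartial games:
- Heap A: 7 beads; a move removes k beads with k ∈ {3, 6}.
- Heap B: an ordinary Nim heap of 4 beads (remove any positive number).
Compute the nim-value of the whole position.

6

Grundy values for heap A (subtraction set {3, 6}):
g(0) = mex{} = 0
g(1) = mex{} = 0
g(2) = mex{} = 0
g(3) = mex{0} = 1
g(4) = mex{0} = 1
g(5) = mex{0} = 1
g(6) = mex{0,1} = 2
g(7) = mex{0,1} = 2
So g(7) = 2.
Heap B is a plain Nim heap of size 4, so its Grundy value is 4.
By the Sprague-Grundy theorem, the Grundy value of a sum of independent games is the XOR of the component values.
Combined value = 2 XOR 4 = 6.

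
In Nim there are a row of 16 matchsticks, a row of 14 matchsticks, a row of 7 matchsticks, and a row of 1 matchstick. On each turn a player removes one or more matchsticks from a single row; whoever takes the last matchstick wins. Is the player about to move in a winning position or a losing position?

Winning position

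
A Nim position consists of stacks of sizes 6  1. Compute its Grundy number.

7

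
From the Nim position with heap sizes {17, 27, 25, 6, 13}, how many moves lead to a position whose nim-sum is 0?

3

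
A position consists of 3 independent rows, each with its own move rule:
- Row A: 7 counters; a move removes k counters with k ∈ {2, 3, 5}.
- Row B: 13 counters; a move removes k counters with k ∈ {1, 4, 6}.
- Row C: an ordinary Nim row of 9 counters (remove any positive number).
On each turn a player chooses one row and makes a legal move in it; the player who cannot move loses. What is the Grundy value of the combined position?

8

For row A, compute g(0), g(1), … with moves {2, 3, 5}:
k:     0  1  2  3  4  5  6  7
g(k):  0  0  1  1  2  2  3  0
So g(7) = 0.
Build the Grundy sequence for row B with g(k) = mex{g(k−s) : s ∈ {1, 4, 6}, s ≤ k}:
k:     0  1  2  3  4  5  6  7  8  9 10 11 12 13
g(k):  0  1  0  1  2  0  1  0  1  2  0  1  0  1
So g(13) = 1.
Row C is a plain Nim row of size 9, so its Grundy value is 9.
The value of a disjunctive sum is the nim-sum of the parts.
Combined value = 0 ⊕ 1 ⊕ 9 = 8.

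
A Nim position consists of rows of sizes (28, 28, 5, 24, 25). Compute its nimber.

Compute the nim-sum pairwise:
28 XOR 28 = 0
0 XOR 5 = 5
5 XOR 24 = 29
29 XOR 25 = 4

4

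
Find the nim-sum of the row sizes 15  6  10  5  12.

10

Nim-sum: 15 XOR 6 XOR 10 XOR 5 XOR 12 = 10.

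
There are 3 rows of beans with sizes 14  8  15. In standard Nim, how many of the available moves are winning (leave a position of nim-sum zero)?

3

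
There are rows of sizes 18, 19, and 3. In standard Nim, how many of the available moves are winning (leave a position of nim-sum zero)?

3

Write each in binary and XOR column by column:
  10010  (18)
  10011  (19)
  00011  (3)
  -----
  00010  (2)
The overall nim-sum is X = 2. A row of size p has a winning move iff p XOR X < p (reduce it to p XOR X).
  18: 18 XOR 2 = 16 < 18 — winning move (to 16).
  19: 19 XOR 2 = 17 < 19 — winning move (to 17).
  3: 3 XOR 2 = 1 < 3 — winning move (to 1).
That gives 3 winning moves.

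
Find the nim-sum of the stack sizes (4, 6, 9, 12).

7

Bitwise XOR of the heap sizes:
  0100  (4)
  0110  (6)
  1001  (9)
  1100  (12)
  ----
  0111  (7)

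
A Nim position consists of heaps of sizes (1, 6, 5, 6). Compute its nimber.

4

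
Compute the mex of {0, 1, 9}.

2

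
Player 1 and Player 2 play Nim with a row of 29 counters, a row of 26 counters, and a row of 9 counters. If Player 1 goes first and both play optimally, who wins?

Write each in binary and XOR column by column:
  11101  (29)
  11010  (26)
  01001  (9)
  -----
  01110  (14)
The nim-sum is 14 ≠ 0, so this is an N-position: the player to move can win; Player 1 has a winning move.

Player 1 wins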